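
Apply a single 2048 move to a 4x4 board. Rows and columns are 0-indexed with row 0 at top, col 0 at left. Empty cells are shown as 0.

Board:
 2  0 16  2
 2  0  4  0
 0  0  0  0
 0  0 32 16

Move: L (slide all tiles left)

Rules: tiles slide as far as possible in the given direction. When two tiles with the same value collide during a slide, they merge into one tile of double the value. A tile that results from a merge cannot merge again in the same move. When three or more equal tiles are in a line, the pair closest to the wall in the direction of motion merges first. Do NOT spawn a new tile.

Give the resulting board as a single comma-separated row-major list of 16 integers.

Slide left:
row 0: [2, 0, 16, 2] -> [2, 16, 2, 0]
row 1: [2, 0, 4, 0] -> [2, 4, 0, 0]
row 2: [0, 0, 0, 0] -> [0, 0, 0, 0]
row 3: [0, 0, 32, 16] -> [32, 16, 0, 0]

Answer: 2, 16, 2, 0, 2, 4, 0, 0, 0, 0, 0, 0, 32, 16, 0, 0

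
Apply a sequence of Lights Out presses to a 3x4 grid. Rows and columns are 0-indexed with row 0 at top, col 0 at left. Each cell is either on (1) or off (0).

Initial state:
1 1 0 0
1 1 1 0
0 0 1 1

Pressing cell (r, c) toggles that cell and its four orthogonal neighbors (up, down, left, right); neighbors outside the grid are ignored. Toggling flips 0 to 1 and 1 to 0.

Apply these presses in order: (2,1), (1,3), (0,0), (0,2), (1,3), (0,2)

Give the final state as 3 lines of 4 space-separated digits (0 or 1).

Answer: 0 0 0 0
0 0 1 0
1 1 0 1

Derivation:
After press 1 at (2,1):
1 1 0 0
1 0 1 0
1 1 0 1

After press 2 at (1,3):
1 1 0 1
1 0 0 1
1 1 0 0

After press 3 at (0,0):
0 0 0 1
0 0 0 1
1 1 0 0

After press 4 at (0,2):
0 1 1 0
0 0 1 1
1 1 0 0

After press 5 at (1,3):
0 1 1 1
0 0 0 0
1 1 0 1

After press 6 at (0,2):
0 0 0 0
0 0 1 0
1 1 0 1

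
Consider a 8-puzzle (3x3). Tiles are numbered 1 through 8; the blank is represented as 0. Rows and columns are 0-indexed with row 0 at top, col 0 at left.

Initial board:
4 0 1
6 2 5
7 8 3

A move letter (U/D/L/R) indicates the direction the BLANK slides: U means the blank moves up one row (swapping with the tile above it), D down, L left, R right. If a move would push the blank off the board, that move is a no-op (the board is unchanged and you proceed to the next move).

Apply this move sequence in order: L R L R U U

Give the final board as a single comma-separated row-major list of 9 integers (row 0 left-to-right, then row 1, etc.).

After move 1 (L):
0 4 1
6 2 5
7 8 3

After move 2 (R):
4 0 1
6 2 5
7 8 3

After move 3 (L):
0 4 1
6 2 5
7 8 3

After move 4 (R):
4 0 1
6 2 5
7 8 3

After move 5 (U):
4 0 1
6 2 5
7 8 3

After move 6 (U):
4 0 1
6 2 5
7 8 3

Answer: 4, 0, 1, 6, 2, 5, 7, 8, 3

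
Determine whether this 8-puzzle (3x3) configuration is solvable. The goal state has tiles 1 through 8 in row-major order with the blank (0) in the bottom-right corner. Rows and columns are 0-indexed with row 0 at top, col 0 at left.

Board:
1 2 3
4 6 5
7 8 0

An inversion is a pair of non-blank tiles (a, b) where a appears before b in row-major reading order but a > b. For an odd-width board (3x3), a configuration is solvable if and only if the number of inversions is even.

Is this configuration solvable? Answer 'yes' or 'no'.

Inversions (pairs i<j in row-major order where tile[i] > tile[j] > 0): 1
1 is odd, so the puzzle is not solvable.

Answer: no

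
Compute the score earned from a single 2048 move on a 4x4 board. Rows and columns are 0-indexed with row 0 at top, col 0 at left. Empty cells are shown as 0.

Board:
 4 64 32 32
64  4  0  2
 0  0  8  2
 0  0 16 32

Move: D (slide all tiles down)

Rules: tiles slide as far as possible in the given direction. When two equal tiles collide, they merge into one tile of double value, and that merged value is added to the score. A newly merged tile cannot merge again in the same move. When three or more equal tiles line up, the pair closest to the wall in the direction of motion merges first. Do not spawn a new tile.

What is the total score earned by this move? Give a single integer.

Slide down:
col 0: [4, 64, 0, 0] -> [0, 0, 4, 64]  score +0 (running 0)
col 1: [64, 4, 0, 0] -> [0, 0, 64, 4]  score +0 (running 0)
col 2: [32, 0, 8, 16] -> [0, 32, 8, 16]  score +0 (running 0)
col 3: [32, 2, 2, 32] -> [0, 32, 4, 32]  score +4 (running 4)
Board after move:
 0  0  0  0
 0  0 32 32
 4 64  8  4
64  4 16 32

Answer: 4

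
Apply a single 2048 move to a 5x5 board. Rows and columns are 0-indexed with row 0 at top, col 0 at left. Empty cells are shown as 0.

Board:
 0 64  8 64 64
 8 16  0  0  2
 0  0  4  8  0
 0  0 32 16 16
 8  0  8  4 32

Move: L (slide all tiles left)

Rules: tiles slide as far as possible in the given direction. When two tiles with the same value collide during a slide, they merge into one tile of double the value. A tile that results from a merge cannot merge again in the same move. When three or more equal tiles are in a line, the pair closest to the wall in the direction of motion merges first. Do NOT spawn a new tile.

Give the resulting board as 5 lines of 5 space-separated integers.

Slide left:
row 0: [0, 64, 8, 64, 64] -> [64, 8, 128, 0, 0]
row 1: [8, 16, 0, 0, 2] -> [8, 16, 2, 0, 0]
row 2: [0, 0, 4, 8, 0] -> [4, 8, 0, 0, 0]
row 3: [0, 0, 32, 16, 16] -> [32, 32, 0, 0, 0]
row 4: [8, 0, 8, 4, 32] -> [16, 4, 32, 0, 0]

Answer:  64   8 128   0   0
  8  16   2   0   0
  4   8   0   0   0
 32  32   0   0   0
 16   4  32   0   0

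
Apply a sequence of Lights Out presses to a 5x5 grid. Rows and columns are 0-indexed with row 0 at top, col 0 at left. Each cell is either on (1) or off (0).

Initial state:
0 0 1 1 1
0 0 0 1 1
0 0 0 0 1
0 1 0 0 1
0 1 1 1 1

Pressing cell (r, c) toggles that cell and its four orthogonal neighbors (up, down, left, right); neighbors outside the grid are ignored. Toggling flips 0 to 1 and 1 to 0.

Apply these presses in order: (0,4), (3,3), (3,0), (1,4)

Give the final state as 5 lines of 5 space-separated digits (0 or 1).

Answer: 0 0 1 0 1
0 0 0 0 1
1 0 0 1 0
1 0 1 1 0
1 1 1 0 1

Derivation:
After press 1 at (0,4):
0 0 1 0 0
0 0 0 1 0
0 0 0 0 1
0 1 0 0 1
0 1 1 1 1

After press 2 at (3,3):
0 0 1 0 0
0 0 0 1 0
0 0 0 1 1
0 1 1 1 0
0 1 1 0 1

After press 3 at (3,0):
0 0 1 0 0
0 0 0 1 0
1 0 0 1 1
1 0 1 1 0
1 1 1 0 1

After press 4 at (1,4):
0 0 1 0 1
0 0 0 0 1
1 0 0 1 0
1 0 1 1 0
1 1 1 0 1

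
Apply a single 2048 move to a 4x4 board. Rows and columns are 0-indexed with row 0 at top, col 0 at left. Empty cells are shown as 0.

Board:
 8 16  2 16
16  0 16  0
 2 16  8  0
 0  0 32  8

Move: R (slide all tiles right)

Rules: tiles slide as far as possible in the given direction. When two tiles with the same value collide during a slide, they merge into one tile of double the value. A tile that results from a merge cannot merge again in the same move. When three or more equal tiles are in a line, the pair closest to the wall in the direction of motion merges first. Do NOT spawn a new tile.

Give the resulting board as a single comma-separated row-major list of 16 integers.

Slide right:
row 0: [8, 16, 2, 16] -> [8, 16, 2, 16]
row 1: [16, 0, 16, 0] -> [0, 0, 0, 32]
row 2: [2, 16, 8, 0] -> [0, 2, 16, 8]
row 3: [0, 0, 32, 8] -> [0, 0, 32, 8]

Answer: 8, 16, 2, 16, 0, 0, 0, 32, 0, 2, 16, 8, 0, 0, 32, 8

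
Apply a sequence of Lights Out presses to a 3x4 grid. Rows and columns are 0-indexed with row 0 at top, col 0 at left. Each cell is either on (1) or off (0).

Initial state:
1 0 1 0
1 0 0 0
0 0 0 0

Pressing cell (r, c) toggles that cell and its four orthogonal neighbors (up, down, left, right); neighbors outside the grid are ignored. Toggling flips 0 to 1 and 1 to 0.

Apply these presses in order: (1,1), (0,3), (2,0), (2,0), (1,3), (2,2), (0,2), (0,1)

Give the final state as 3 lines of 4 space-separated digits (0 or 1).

After press 1 at (1,1):
1 1 1 0
0 1 1 0
0 1 0 0

After press 2 at (0,3):
1 1 0 1
0 1 1 1
0 1 0 0

After press 3 at (2,0):
1 1 0 1
1 1 1 1
1 0 0 0

After press 4 at (2,0):
1 1 0 1
0 1 1 1
0 1 0 0

After press 5 at (1,3):
1 1 0 0
0 1 0 0
0 1 0 1

After press 6 at (2,2):
1 1 0 0
0 1 1 0
0 0 1 0

After press 7 at (0,2):
1 0 1 1
0 1 0 0
0 0 1 0

After press 8 at (0,1):
0 1 0 1
0 0 0 0
0 0 1 0

Answer: 0 1 0 1
0 0 0 0
0 0 1 0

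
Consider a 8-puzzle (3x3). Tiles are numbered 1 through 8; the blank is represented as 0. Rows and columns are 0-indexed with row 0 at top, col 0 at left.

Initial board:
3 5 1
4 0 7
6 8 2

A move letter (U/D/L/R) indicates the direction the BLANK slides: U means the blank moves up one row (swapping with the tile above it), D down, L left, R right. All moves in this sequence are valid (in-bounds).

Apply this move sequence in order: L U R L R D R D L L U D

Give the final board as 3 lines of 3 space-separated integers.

After move 1 (L):
3 5 1
0 4 7
6 8 2

After move 2 (U):
0 5 1
3 4 7
6 8 2

After move 3 (R):
5 0 1
3 4 7
6 8 2

After move 4 (L):
0 5 1
3 4 7
6 8 2

After move 5 (R):
5 0 1
3 4 7
6 8 2

After move 6 (D):
5 4 1
3 0 7
6 8 2

After move 7 (R):
5 4 1
3 7 0
6 8 2

After move 8 (D):
5 4 1
3 7 2
6 8 0

After move 9 (L):
5 4 1
3 7 2
6 0 8

After move 10 (L):
5 4 1
3 7 2
0 6 8

After move 11 (U):
5 4 1
0 7 2
3 6 8

After move 12 (D):
5 4 1
3 7 2
0 6 8

Answer: 5 4 1
3 7 2
0 6 8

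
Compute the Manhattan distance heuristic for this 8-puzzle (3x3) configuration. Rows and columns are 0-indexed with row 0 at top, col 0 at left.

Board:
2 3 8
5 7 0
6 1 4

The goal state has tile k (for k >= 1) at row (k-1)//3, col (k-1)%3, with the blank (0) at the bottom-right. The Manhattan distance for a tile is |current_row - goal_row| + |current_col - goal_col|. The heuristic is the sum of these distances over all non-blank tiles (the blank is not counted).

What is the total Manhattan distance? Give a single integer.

Tile 2: (0,0)->(0,1) = 1
Tile 3: (0,1)->(0,2) = 1
Tile 8: (0,2)->(2,1) = 3
Tile 5: (1,0)->(1,1) = 1
Tile 7: (1,1)->(2,0) = 2
Tile 6: (2,0)->(1,2) = 3
Tile 1: (2,1)->(0,0) = 3
Tile 4: (2,2)->(1,0) = 3
Sum: 1 + 1 + 3 + 1 + 2 + 3 + 3 + 3 = 17

Answer: 17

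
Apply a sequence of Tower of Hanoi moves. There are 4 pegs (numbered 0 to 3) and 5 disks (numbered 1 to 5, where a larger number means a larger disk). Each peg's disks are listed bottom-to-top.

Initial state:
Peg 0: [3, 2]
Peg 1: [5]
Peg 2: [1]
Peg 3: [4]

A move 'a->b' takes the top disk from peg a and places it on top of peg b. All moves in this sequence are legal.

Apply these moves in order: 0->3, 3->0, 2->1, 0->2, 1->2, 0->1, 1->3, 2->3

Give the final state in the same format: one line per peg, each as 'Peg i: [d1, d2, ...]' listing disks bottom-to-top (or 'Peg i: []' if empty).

After move 1 (0->3):
Peg 0: [3]
Peg 1: [5]
Peg 2: [1]
Peg 3: [4, 2]

After move 2 (3->0):
Peg 0: [3, 2]
Peg 1: [5]
Peg 2: [1]
Peg 3: [4]

After move 3 (2->1):
Peg 0: [3, 2]
Peg 1: [5, 1]
Peg 2: []
Peg 3: [4]

After move 4 (0->2):
Peg 0: [3]
Peg 1: [5, 1]
Peg 2: [2]
Peg 3: [4]

After move 5 (1->2):
Peg 0: [3]
Peg 1: [5]
Peg 2: [2, 1]
Peg 3: [4]

After move 6 (0->1):
Peg 0: []
Peg 1: [5, 3]
Peg 2: [2, 1]
Peg 3: [4]

After move 7 (1->3):
Peg 0: []
Peg 1: [5]
Peg 2: [2, 1]
Peg 3: [4, 3]

After move 8 (2->3):
Peg 0: []
Peg 1: [5]
Peg 2: [2]
Peg 3: [4, 3, 1]

Answer: Peg 0: []
Peg 1: [5]
Peg 2: [2]
Peg 3: [4, 3, 1]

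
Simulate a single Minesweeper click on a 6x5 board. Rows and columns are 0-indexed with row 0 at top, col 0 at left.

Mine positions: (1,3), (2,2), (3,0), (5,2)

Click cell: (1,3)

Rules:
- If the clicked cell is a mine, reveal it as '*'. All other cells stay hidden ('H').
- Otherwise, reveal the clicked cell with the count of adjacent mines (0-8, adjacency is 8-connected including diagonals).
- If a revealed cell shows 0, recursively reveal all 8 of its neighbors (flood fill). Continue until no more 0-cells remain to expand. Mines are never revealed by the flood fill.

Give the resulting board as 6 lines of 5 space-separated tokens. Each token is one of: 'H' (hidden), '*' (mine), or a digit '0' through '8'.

H H H H H
H H H * H
H H H H H
H H H H H
H H H H H
H H H H H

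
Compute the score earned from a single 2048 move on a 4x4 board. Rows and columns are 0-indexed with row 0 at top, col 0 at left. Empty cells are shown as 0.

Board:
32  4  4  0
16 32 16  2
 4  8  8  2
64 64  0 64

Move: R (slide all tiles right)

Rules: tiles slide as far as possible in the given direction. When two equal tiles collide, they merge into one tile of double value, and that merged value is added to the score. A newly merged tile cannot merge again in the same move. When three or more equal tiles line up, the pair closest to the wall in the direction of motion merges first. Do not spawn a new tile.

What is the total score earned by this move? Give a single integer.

Answer: 152

Derivation:
Slide right:
row 0: [32, 4, 4, 0] -> [0, 0, 32, 8]  score +8 (running 8)
row 1: [16, 32, 16, 2] -> [16, 32, 16, 2]  score +0 (running 8)
row 2: [4, 8, 8, 2] -> [0, 4, 16, 2]  score +16 (running 24)
row 3: [64, 64, 0, 64] -> [0, 0, 64, 128]  score +128 (running 152)
Board after move:
  0   0  32   8
 16  32  16   2
  0   4  16   2
  0   0  64 128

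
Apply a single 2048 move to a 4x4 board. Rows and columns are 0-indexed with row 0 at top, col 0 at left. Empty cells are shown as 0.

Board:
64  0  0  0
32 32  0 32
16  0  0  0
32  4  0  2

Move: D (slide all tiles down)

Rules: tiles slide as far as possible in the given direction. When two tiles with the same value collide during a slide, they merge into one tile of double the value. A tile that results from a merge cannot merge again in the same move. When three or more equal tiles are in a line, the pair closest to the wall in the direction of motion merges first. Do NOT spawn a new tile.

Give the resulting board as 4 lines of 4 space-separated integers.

Answer: 64  0  0  0
32  0  0  0
16 32  0 32
32  4  0  2

Derivation:
Slide down:
col 0: [64, 32, 16, 32] -> [64, 32, 16, 32]
col 1: [0, 32, 0, 4] -> [0, 0, 32, 4]
col 2: [0, 0, 0, 0] -> [0, 0, 0, 0]
col 3: [0, 32, 0, 2] -> [0, 0, 32, 2]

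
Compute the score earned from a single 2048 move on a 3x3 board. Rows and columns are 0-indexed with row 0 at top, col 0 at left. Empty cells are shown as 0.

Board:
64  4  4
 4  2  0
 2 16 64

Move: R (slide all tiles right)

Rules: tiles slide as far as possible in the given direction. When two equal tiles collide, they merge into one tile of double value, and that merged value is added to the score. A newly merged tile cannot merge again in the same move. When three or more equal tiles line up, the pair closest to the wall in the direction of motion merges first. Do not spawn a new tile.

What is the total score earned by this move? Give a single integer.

Answer: 8

Derivation:
Slide right:
row 0: [64, 4, 4] -> [0, 64, 8]  score +8 (running 8)
row 1: [4, 2, 0] -> [0, 4, 2]  score +0 (running 8)
row 2: [2, 16, 64] -> [2, 16, 64]  score +0 (running 8)
Board after move:
 0 64  8
 0  4  2
 2 16 64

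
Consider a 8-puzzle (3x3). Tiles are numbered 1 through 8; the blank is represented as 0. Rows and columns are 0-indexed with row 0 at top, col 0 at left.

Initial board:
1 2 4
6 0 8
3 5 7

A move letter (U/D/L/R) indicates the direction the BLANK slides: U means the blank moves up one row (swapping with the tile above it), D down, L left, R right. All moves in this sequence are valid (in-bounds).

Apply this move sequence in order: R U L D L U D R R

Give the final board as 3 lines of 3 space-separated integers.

After move 1 (R):
1 2 4
6 8 0
3 5 7

After move 2 (U):
1 2 0
6 8 4
3 5 7

After move 3 (L):
1 0 2
6 8 4
3 5 7

After move 4 (D):
1 8 2
6 0 4
3 5 7

After move 5 (L):
1 8 2
0 6 4
3 5 7

After move 6 (U):
0 8 2
1 6 4
3 5 7

After move 7 (D):
1 8 2
0 6 4
3 5 7

After move 8 (R):
1 8 2
6 0 4
3 5 7

After move 9 (R):
1 8 2
6 4 0
3 5 7

Answer: 1 8 2
6 4 0
3 5 7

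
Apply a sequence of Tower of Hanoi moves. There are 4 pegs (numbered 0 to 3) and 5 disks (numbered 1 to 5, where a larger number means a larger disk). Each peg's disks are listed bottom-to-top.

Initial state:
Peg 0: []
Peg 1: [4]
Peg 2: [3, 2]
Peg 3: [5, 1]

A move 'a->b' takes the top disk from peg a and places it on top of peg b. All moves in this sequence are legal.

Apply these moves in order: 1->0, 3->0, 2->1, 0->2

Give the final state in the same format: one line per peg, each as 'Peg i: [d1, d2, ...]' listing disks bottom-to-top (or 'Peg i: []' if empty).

Answer: Peg 0: [4]
Peg 1: [2]
Peg 2: [3, 1]
Peg 3: [5]

Derivation:
After move 1 (1->0):
Peg 0: [4]
Peg 1: []
Peg 2: [3, 2]
Peg 3: [5, 1]

After move 2 (3->0):
Peg 0: [4, 1]
Peg 1: []
Peg 2: [3, 2]
Peg 3: [5]

After move 3 (2->1):
Peg 0: [4, 1]
Peg 1: [2]
Peg 2: [3]
Peg 3: [5]

After move 4 (0->2):
Peg 0: [4]
Peg 1: [2]
Peg 2: [3, 1]
Peg 3: [5]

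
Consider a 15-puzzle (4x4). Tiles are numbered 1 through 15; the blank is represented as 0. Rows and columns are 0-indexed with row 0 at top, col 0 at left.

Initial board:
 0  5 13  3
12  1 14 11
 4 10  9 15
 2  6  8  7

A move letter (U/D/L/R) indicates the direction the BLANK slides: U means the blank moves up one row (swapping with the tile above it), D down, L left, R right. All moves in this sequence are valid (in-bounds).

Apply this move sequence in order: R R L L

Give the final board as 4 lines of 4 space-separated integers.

Answer:  0  5 13  3
12  1 14 11
 4 10  9 15
 2  6  8  7

Derivation:
After move 1 (R):
 5  0 13  3
12  1 14 11
 4 10  9 15
 2  6  8  7

After move 2 (R):
 5 13  0  3
12  1 14 11
 4 10  9 15
 2  6  8  7

After move 3 (L):
 5  0 13  3
12  1 14 11
 4 10  9 15
 2  6  8  7

After move 4 (L):
 0  5 13  3
12  1 14 11
 4 10  9 15
 2  6  8  7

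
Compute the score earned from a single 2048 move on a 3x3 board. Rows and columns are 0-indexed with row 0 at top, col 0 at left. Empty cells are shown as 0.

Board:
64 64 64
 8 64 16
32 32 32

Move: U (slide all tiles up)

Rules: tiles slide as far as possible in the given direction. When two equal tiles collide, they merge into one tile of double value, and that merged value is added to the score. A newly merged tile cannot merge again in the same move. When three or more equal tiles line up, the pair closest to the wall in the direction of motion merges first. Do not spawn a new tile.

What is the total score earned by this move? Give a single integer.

Slide up:
col 0: [64, 8, 32] -> [64, 8, 32]  score +0 (running 0)
col 1: [64, 64, 32] -> [128, 32, 0]  score +128 (running 128)
col 2: [64, 16, 32] -> [64, 16, 32]  score +0 (running 128)
Board after move:
 64 128  64
  8  32  16
 32   0  32

Answer: 128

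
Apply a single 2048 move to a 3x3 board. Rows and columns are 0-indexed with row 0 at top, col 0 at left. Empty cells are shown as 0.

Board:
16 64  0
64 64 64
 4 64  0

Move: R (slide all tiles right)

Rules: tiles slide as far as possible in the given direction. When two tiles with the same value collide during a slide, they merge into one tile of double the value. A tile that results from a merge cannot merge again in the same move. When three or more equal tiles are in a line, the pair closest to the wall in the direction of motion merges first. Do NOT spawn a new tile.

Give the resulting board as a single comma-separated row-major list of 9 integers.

Slide right:
row 0: [16, 64, 0] -> [0, 16, 64]
row 1: [64, 64, 64] -> [0, 64, 128]
row 2: [4, 64, 0] -> [0, 4, 64]

Answer: 0, 16, 64, 0, 64, 128, 0, 4, 64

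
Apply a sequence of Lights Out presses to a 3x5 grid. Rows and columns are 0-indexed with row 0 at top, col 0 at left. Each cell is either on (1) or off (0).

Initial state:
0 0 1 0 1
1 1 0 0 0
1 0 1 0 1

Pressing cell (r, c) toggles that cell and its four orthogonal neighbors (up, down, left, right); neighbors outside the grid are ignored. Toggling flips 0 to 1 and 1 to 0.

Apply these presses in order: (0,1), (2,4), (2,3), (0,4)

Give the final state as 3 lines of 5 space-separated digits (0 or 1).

After press 1 at (0,1):
1 1 0 0 1
1 0 0 0 0
1 0 1 0 1

After press 2 at (2,4):
1 1 0 0 1
1 0 0 0 1
1 0 1 1 0

After press 3 at (2,3):
1 1 0 0 1
1 0 0 1 1
1 0 0 0 1

After press 4 at (0,4):
1 1 0 1 0
1 0 0 1 0
1 0 0 0 1

Answer: 1 1 0 1 0
1 0 0 1 0
1 0 0 0 1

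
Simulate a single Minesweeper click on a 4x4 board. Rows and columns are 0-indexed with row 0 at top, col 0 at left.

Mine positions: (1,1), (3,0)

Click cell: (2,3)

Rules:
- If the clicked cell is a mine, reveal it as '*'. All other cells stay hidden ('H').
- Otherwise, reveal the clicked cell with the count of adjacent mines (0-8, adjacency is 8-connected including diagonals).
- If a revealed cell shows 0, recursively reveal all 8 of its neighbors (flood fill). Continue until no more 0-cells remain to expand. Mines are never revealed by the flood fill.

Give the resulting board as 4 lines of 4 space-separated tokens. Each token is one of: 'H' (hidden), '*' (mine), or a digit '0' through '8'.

H H 1 0
H H 1 0
H 2 1 0
H 1 0 0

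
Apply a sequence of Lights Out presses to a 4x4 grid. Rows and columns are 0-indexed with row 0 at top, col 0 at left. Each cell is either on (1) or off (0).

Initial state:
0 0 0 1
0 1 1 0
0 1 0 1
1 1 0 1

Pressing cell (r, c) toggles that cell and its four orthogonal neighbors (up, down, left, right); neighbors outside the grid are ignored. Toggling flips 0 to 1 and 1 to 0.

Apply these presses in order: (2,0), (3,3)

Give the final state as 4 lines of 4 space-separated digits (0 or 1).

After press 1 at (2,0):
0 0 0 1
1 1 1 0
1 0 0 1
0 1 0 1

After press 2 at (3,3):
0 0 0 1
1 1 1 0
1 0 0 0
0 1 1 0

Answer: 0 0 0 1
1 1 1 0
1 0 0 0
0 1 1 0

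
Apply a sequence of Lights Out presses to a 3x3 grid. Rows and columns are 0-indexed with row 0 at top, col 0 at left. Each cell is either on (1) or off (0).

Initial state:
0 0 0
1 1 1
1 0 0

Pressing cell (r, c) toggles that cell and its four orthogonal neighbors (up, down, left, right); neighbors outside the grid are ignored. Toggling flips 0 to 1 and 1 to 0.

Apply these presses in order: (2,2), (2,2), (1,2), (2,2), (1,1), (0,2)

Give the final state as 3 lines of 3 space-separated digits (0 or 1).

After press 1 at (2,2):
0 0 0
1 1 0
1 1 1

After press 2 at (2,2):
0 0 0
1 1 1
1 0 0

After press 3 at (1,2):
0 0 1
1 0 0
1 0 1

After press 4 at (2,2):
0 0 1
1 0 1
1 1 0

After press 5 at (1,1):
0 1 1
0 1 0
1 0 0

After press 6 at (0,2):
0 0 0
0 1 1
1 0 0

Answer: 0 0 0
0 1 1
1 0 0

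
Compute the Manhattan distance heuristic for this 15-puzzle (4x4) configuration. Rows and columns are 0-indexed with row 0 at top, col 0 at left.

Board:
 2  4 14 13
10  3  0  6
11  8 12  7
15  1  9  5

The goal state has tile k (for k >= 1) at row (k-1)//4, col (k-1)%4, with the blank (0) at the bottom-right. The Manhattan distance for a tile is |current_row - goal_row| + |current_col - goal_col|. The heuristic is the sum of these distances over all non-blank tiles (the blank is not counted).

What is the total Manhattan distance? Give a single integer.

Answer: 41

Derivation:
Tile 2: (0,0)->(0,1) = 1
Tile 4: (0,1)->(0,3) = 2
Tile 14: (0,2)->(3,1) = 4
Tile 13: (0,3)->(3,0) = 6
Tile 10: (1,0)->(2,1) = 2
Tile 3: (1,1)->(0,2) = 2
Tile 6: (1,3)->(1,1) = 2
Tile 11: (2,0)->(2,2) = 2
Tile 8: (2,1)->(1,3) = 3
Tile 12: (2,2)->(2,3) = 1
Tile 7: (2,3)->(1,2) = 2
Tile 15: (3,0)->(3,2) = 2
Tile 1: (3,1)->(0,0) = 4
Tile 9: (3,2)->(2,0) = 3
Tile 5: (3,3)->(1,0) = 5
Sum: 1 + 2 + 4 + 6 + 2 + 2 + 2 + 2 + 3 + 1 + 2 + 2 + 4 + 3 + 5 = 41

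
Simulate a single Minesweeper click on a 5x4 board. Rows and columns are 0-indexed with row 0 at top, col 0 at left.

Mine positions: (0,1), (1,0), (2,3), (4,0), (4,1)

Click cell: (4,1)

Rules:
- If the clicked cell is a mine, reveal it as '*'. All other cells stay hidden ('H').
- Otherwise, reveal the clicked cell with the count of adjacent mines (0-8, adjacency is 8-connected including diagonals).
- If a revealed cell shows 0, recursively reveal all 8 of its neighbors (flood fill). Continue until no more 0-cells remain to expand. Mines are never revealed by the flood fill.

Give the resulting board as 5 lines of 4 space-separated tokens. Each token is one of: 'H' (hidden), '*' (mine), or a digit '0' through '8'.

H H H H
H H H H
H H H H
H H H H
H * H H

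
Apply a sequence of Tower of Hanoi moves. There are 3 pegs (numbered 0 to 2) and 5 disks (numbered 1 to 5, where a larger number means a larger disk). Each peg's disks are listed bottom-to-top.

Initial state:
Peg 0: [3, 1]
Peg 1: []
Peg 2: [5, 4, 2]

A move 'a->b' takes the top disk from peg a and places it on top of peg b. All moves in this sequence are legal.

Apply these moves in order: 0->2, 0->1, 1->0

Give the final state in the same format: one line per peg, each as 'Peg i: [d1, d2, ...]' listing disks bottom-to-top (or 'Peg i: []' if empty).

After move 1 (0->2):
Peg 0: [3]
Peg 1: []
Peg 2: [5, 4, 2, 1]

After move 2 (0->1):
Peg 0: []
Peg 1: [3]
Peg 2: [5, 4, 2, 1]

After move 3 (1->0):
Peg 0: [3]
Peg 1: []
Peg 2: [5, 4, 2, 1]

Answer: Peg 0: [3]
Peg 1: []
Peg 2: [5, 4, 2, 1]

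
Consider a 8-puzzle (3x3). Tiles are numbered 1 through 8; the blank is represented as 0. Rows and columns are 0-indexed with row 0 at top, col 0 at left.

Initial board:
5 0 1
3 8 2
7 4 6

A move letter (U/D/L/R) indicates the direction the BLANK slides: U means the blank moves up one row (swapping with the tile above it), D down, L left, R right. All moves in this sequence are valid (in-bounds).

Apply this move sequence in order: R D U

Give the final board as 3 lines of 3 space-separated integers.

After move 1 (R):
5 1 0
3 8 2
7 4 6

After move 2 (D):
5 1 2
3 8 0
7 4 6

After move 3 (U):
5 1 0
3 8 2
7 4 6

Answer: 5 1 0
3 8 2
7 4 6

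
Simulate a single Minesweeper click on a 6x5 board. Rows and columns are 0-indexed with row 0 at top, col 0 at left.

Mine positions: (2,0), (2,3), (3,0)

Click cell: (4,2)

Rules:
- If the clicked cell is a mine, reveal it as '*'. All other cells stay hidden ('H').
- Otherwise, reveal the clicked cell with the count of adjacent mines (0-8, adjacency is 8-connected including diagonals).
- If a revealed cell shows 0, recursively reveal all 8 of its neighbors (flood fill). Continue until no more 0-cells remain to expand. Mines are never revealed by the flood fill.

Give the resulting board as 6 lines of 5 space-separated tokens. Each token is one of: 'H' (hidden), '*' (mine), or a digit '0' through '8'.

H H H H H
H H H H H
H H H H H
H 2 1 1 1
1 1 0 0 0
0 0 0 0 0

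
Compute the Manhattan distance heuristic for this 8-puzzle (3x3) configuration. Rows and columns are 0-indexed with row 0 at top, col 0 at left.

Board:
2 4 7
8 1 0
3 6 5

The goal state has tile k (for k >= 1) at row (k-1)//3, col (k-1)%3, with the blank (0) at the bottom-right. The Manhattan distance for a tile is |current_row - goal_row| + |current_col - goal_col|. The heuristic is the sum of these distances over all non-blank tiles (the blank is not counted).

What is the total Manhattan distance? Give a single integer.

Tile 2: (0,0)->(0,1) = 1
Tile 4: (0,1)->(1,0) = 2
Tile 7: (0,2)->(2,0) = 4
Tile 8: (1,0)->(2,1) = 2
Tile 1: (1,1)->(0,0) = 2
Tile 3: (2,0)->(0,2) = 4
Tile 6: (2,1)->(1,2) = 2
Tile 5: (2,2)->(1,1) = 2
Sum: 1 + 2 + 4 + 2 + 2 + 4 + 2 + 2 = 19

Answer: 19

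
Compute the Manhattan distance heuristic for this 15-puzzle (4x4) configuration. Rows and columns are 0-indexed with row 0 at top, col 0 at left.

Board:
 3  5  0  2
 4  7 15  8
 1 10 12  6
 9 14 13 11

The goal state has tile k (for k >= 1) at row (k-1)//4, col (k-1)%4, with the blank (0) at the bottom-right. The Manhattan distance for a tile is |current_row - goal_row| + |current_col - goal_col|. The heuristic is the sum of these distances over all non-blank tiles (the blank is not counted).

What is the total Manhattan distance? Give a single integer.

Tile 3: (0,0)->(0,2) = 2
Tile 5: (0,1)->(1,0) = 2
Tile 2: (0,3)->(0,1) = 2
Tile 4: (1,0)->(0,3) = 4
Tile 7: (1,1)->(1,2) = 1
Tile 15: (1,2)->(3,2) = 2
Tile 8: (1,3)->(1,3) = 0
Tile 1: (2,0)->(0,0) = 2
Tile 10: (2,1)->(2,1) = 0
Tile 12: (2,2)->(2,3) = 1
Tile 6: (2,3)->(1,1) = 3
Tile 9: (3,0)->(2,0) = 1
Tile 14: (3,1)->(3,1) = 0
Tile 13: (3,2)->(3,0) = 2
Tile 11: (3,3)->(2,2) = 2
Sum: 2 + 2 + 2 + 4 + 1 + 2 + 0 + 2 + 0 + 1 + 3 + 1 + 0 + 2 + 2 = 24

Answer: 24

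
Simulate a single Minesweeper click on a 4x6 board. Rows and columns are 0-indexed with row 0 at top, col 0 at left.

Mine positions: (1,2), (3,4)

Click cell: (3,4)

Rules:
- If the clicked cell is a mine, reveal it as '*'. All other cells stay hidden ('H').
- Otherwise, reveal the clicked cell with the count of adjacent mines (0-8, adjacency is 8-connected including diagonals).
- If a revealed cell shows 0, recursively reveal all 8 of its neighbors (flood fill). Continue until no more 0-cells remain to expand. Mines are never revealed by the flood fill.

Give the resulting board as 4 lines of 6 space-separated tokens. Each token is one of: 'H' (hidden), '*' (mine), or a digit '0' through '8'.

H H H H H H
H H H H H H
H H H H H H
H H H H * H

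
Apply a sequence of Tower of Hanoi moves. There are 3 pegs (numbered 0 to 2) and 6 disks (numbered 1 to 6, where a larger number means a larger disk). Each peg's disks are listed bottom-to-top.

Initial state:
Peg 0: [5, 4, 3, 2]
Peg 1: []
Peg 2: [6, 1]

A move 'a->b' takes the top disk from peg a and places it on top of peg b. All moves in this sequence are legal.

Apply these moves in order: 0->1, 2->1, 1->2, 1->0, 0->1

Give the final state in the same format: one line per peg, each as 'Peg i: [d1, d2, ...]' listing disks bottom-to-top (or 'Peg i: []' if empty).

After move 1 (0->1):
Peg 0: [5, 4, 3]
Peg 1: [2]
Peg 2: [6, 1]

After move 2 (2->1):
Peg 0: [5, 4, 3]
Peg 1: [2, 1]
Peg 2: [6]

After move 3 (1->2):
Peg 0: [5, 4, 3]
Peg 1: [2]
Peg 2: [6, 1]

After move 4 (1->0):
Peg 0: [5, 4, 3, 2]
Peg 1: []
Peg 2: [6, 1]

After move 5 (0->1):
Peg 0: [5, 4, 3]
Peg 1: [2]
Peg 2: [6, 1]

Answer: Peg 0: [5, 4, 3]
Peg 1: [2]
Peg 2: [6, 1]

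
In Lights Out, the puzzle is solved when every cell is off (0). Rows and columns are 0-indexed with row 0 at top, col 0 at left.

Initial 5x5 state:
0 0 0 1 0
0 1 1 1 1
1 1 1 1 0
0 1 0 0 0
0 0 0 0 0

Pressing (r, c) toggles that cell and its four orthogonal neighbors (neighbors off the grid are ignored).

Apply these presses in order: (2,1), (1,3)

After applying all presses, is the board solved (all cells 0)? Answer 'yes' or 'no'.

After press 1 at (2,1):
0 0 0 1 0
0 0 1 1 1
0 0 0 1 0
0 0 0 0 0
0 0 0 0 0

After press 2 at (1,3):
0 0 0 0 0
0 0 0 0 0
0 0 0 0 0
0 0 0 0 0
0 0 0 0 0

Lights still on: 0

Answer: yes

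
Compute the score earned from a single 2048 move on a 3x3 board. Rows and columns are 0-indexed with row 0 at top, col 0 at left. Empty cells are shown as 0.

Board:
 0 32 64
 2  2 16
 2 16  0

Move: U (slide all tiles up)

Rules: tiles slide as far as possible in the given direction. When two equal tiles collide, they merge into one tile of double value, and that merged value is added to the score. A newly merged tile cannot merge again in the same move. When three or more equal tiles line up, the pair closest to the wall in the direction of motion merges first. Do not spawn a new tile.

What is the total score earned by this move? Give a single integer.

Answer: 4

Derivation:
Slide up:
col 0: [0, 2, 2] -> [4, 0, 0]  score +4 (running 4)
col 1: [32, 2, 16] -> [32, 2, 16]  score +0 (running 4)
col 2: [64, 16, 0] -> [64, 16, 0]  score +0 (running 4)
Board after move:
 4 32 64
 0  2 16
 0 16  0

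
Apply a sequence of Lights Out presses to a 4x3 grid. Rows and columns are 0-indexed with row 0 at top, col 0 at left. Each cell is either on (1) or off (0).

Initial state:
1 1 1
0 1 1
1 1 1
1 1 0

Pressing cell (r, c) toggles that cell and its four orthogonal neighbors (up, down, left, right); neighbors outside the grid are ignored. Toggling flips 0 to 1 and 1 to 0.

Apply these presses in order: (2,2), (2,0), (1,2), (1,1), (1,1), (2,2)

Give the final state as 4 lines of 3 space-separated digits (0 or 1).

After press 1 at (2,2):
1 1 1
0 1 0
1 0 0
1 1 1

After press 2 at (2,0):
1 1 1
1 1 0
0 1 0
0 1 1

After press 3 at (1,2):
1 1 0
1 0 1
0 1 1
0 1 1

After press 4 at (1,1):
1 0 0
0 1 0
0 0 1
0 1 1

After press 5 at (1,1):
1 1 0
1 0 1
0 1 1
0 1 1

After press 6 at (2,2):
1 1 0
1 0 0
0 0 0
0 1 0

Answer: 1 1 0
1 0 0
0 0 0
0 1 0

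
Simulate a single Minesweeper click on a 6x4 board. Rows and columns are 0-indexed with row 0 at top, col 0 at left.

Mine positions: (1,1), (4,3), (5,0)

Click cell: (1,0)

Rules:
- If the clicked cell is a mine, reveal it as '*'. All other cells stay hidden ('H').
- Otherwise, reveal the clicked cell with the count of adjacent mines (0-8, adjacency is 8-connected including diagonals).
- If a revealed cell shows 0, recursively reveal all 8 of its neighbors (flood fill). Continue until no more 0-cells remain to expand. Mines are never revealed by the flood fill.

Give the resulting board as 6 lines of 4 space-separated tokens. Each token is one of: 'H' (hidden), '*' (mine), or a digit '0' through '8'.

H H H H
1 H H H
H H H H
H H H H
H H H H
H H H H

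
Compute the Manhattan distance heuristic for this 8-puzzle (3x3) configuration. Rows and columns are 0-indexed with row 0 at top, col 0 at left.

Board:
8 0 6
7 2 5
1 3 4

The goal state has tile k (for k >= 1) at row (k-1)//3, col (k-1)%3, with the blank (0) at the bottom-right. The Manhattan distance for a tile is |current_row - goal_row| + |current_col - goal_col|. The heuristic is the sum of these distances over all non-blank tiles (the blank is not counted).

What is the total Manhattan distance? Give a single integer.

Tile 8: at (0,0), goal (2,1), distance |0-2|+|0-1| = 3
Tile 6: at (0,2), goal (1,2), distance |0-1|+|2-2| = 1
Tile 7: at (1,0), goal (2,0), distance |1-2|+|0-0| = 1
Tile 2: at (1,1), goal (0,1), distance |1-0|+|1-1| = 1
Tile 5: at (1,2), goal (1,1), distance |1-1|+|2-1| = 1
Tile 1: at (2,0), goal (0,0), distance |2-0|+|0-0| = 2
Tile 3: at (2,1), goal (0,2), distance |2-0|+|1-2| = 3
Tile 4: at (2,2), goal (1,0), distance |2-1|+|2-0| = 3
Sum: 3 + 1 + 1 + 1 + 1 + 2 + 3 + 3 = 15

Answer: 15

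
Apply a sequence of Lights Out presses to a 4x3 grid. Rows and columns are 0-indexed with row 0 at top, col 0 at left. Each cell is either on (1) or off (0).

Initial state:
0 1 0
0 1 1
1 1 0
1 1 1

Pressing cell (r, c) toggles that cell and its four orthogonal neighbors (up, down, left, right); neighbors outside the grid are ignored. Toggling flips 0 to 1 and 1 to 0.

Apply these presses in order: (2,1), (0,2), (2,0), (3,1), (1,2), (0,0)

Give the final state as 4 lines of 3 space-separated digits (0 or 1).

Answer: 1 1 0
0 1 1
1 0 0
1 1 0

Derivation:
After press 1 at (2,1):
0 1 0
0 0 1
0 0 1
1 0 1

After press 2 at (0,2):
0 0 1
0 0 0
0 0 1
1 0 1

After press 3 at (2,0):
0 0 1
1 0 0
1 1 1
0 0 1

After press 4 at (3,1):
0 0 1
1 0 0
1 0 1
1 1 0

After press 5 at (1,2):
0 0 0
1 1 1
1 0 0
1 1 0

After press 6 at (0,0):
1 1 0
0 1 1
1 0 0
1 1 0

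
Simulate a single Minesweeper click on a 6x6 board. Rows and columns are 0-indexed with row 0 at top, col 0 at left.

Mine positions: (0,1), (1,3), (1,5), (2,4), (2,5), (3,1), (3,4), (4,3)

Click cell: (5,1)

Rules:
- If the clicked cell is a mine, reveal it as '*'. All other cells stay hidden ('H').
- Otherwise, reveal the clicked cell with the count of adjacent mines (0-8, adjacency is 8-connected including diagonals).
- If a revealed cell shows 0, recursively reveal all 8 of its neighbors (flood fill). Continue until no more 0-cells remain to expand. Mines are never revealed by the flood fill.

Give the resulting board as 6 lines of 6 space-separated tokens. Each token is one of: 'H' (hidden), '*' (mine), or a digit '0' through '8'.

H H H H H H
H H H H H H
H H H H H H
H H H H H H
1 1 2 H H H
0 0 1 H H H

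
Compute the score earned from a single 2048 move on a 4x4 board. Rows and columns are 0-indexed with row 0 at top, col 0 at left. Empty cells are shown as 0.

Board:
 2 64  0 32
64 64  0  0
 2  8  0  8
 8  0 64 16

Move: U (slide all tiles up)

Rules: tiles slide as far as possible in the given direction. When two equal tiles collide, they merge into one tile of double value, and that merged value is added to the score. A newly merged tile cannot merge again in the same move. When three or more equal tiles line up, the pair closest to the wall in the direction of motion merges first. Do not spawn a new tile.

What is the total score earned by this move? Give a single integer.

Slide up:
col 0: [2, 64, 2, 8] -> [2, 64, 2, 8]  score +0 (running 0)
col 1: [64, 64, 8, 0] -> [128, 8, 0, 0]  score +128 (running 128)
col 2: [0, 0, 0, 64] -> [64, 0, 0, 0]  score +0 (running 128)
col 3: [32, 0, 8, 16] -> [32, 8, 16, 0]  score +0 (running 128)
Board after move:
  2 128  64  32
 64   8   0   8
  2   0   0  16
  8   0   0   0

Answer: 128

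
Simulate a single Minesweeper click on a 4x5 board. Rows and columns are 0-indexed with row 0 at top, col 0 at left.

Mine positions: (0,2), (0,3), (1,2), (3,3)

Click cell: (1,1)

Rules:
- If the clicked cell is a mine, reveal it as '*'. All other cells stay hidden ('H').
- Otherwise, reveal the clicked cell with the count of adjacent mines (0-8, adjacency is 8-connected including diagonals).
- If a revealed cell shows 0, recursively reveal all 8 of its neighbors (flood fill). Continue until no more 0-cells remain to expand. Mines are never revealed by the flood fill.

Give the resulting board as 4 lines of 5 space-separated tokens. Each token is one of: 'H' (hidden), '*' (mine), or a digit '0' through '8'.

H H H H H
H 2 H H H
H H H H H
H H H H H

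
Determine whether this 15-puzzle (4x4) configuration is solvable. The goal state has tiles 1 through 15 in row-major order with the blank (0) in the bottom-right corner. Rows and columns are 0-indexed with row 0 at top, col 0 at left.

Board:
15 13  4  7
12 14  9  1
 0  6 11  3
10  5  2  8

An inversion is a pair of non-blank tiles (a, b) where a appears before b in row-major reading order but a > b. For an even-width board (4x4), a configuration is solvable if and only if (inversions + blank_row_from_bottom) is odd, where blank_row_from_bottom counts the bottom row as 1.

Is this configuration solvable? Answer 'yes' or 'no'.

Answer: yes

Derivation:
Inversions: 71
Blank is in row 2 (0-indexed from top), which is row 2 counting from the bottom (bottom = 1).
71 + 2 = 73, which is odd, so the puzzle is solvable.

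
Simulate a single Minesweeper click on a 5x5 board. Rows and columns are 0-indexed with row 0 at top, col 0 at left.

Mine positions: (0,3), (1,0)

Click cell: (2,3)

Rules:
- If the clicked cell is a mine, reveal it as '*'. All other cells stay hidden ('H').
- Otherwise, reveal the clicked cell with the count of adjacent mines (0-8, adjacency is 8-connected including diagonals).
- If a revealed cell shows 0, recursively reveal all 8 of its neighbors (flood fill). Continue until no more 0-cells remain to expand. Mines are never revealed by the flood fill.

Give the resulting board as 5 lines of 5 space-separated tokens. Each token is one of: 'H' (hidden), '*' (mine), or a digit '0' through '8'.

H H H H H
H 1 1 1 1
1 1 0 0 0
0 0 0 0 0
0 0 0 0 0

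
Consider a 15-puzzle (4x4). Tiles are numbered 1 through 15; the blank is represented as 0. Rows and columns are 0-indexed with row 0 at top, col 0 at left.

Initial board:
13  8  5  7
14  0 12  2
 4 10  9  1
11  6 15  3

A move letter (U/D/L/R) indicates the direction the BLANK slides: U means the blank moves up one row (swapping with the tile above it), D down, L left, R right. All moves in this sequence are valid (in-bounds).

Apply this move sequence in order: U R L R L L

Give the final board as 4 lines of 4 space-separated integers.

Answer:  0 13  5  7
14  8 12  2
 4 10  9  1
11  6 15  3

Derivation:
After move 1 (U):
13  0  5  7
14  8 12  2
 4 10  9  1
11  6 15  3

After move 2 (R):
13  5  0  7
14  8 12  2
 4 10  9  1
11  6 15  3

After move 3 (L):
13  0  5  7
14  8 12  2
 4 10  9  1
11  6 15  3

After move 4 (R):
13  5  0  7
14  8 12  2
 4 10  9  1
11  6 15  3

After move 5 (L):
13  0  5  7
14  8 12  2
 4 10  9  1
11  6 15  3

After move 6 (L):
 0 13  5  7
14  8 12  2
 4 10  9  1
11  6 15  3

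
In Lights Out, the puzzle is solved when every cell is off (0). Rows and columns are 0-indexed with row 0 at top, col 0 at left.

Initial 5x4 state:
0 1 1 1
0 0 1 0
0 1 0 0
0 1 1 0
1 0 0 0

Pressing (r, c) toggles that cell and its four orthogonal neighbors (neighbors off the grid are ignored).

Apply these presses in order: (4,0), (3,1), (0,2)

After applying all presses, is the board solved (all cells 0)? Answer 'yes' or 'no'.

Answer: yes

Derivation:
After press 1 at (4,0):
0 1 1 1
0 0 1 0
0 1 0 0
1 1 1 0
0 1 0 0

After press 2 at (3,1):
0 1 1 1
0 0 1 0
0 0 0 0
0 0 0 0
0 0 0 0

After press 3 at (0,2):
0 0 0 0
0 0 0 0
0 0 0 0
0 0 0 0
0 0 0 0

Lights still on: 0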